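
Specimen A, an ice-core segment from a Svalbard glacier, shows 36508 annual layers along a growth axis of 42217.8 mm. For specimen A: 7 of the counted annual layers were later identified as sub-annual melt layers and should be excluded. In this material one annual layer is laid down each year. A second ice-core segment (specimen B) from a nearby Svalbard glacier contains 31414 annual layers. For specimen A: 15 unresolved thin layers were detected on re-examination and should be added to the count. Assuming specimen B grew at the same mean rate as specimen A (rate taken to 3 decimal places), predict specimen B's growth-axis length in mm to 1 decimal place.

Specimen A: after corrections the count is 36508 − 7 + 15 = 36516 annual layers.
A: Extension rate ≈ 42217.8 / 36516 = 1.156 mm/year.
B's length ≈ 1.156 × 31414 = 36314.6 mm.

36314.6 mm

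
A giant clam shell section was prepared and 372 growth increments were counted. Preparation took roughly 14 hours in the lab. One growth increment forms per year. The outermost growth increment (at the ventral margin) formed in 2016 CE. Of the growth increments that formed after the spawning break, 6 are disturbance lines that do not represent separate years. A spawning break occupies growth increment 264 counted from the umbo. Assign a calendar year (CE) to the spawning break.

The spawning break sits at growth increment 264 from the umbo, so 372 − 264 = 108 growth increments formed after it.
Excluding 6 false growth increments: 108 − 6 = 102.
2016 − 102 = 1914 CE.

1914 CE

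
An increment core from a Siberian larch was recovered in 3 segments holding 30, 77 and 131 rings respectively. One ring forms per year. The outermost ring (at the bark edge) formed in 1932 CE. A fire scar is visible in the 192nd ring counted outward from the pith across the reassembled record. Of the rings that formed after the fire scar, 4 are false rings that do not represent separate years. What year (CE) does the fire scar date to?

1890 CE

Total rings = 30 + 77 + 131 = 238.
Between ring 192 and the bark edge there are 238 − 192 = 46 rings.
Removing the 4 false rings leaves 46 − 4 = 42 true rings beyond the fire scar.
1932 − 42 = 1890 CE.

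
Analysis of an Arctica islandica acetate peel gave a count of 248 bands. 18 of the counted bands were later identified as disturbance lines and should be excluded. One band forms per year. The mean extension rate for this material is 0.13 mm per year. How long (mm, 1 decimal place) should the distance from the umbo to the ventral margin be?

29.9 mm

After corrections the count is 248 − 18 = 230 bands.
Length ≈ 0.13 × 230 = 29.9 mm.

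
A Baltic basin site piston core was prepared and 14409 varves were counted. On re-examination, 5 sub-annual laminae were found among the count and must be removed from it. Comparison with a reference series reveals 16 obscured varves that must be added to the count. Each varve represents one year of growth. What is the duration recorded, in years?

14420 years

True varve count = 14409 − 5 + 16 = 14420.
At one varve per year, that is 14420 years.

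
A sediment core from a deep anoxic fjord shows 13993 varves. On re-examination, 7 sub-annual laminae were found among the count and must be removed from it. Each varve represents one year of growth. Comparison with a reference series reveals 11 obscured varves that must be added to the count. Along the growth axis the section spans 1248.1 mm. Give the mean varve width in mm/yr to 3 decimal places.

Adjusted count: 13993 − 7 + 11 = 13997 varves.
1248.1 mm over 13997 years gives 1248.1 / 13997 ≈ 0.089 mm/yr.

0.089 mm/yr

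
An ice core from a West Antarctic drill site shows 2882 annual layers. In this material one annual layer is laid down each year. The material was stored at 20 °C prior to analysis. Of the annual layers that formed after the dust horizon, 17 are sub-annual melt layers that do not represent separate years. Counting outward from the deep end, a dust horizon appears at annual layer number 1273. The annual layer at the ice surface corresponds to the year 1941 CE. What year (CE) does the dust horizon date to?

2882 − 1273 = 1609 annual layers lie beyond the dust horizon toward the ice surface.
Removing the 17 false annual layers leaves 1609 − 17 = 1592 true annual layers beyond the dust horizon.
The annual layer at the ice surface is 1941 CE, so the dust horizon dates to 1941 − 1592 = 349 CE.

349 CE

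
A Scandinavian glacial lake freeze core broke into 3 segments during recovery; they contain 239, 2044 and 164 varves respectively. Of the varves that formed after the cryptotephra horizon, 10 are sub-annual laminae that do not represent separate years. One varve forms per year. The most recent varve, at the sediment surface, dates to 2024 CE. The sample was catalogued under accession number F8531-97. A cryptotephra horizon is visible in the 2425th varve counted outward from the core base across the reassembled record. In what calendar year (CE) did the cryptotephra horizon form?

2012 CE

Total varves = 239 + 2044 + 164 = 2447.
The cryptotephra horizon sits at varve 2425 from the core base, so 2447 − 2425 = 22 varves formed after it.
Removing the 10 false varves leaves 22 − 10 = 12 true varves beyond the cryptotephra horizon.
Counting back 12 years from 2024 CE places the cryptotephra horizon in 2024 − 12 = 2012 CE.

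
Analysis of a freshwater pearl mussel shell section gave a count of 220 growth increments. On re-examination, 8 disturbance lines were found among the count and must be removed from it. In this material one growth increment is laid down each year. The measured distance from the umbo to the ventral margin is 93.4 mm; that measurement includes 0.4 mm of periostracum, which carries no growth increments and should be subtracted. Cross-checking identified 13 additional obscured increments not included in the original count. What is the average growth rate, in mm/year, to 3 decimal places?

0.413 mm/year

Correcting the raw count gives 220 − 8 + 13 = 225 true growth increments.
Net length = 93.4 − 0.4 = 93.0 mm.
93.0 mm over 225 years gives 93.0 / 225 ≈ 0.413 mm/year.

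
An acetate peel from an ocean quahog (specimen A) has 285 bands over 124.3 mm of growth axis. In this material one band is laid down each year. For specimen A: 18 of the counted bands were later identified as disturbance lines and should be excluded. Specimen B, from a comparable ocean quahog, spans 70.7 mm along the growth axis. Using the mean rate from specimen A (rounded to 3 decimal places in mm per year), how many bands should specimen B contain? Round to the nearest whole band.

152 bands

Specimen A: adjusted count: 285 − 18 = 267 bands.
A: Mean rate = 124.3 mm / 267 years ≈ 0.466 mm/year.
Specimen B: 70.7 mm / 0.466 mm per year = 151.72 years ≈ 152 bands.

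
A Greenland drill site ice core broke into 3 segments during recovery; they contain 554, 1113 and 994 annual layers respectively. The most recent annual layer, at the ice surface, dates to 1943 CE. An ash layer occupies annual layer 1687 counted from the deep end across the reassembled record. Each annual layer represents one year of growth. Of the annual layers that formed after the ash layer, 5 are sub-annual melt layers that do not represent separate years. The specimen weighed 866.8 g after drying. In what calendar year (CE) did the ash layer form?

Total annual layers = 554 + 1113 + 994 = 2661.
2661 − 1687 = 974 annual layers lie beyond the ash layer toward the ice surface.
Excluding 5 false annual layers: 974 − 5 = 969.
Counting back 969 years from 1943 CE places the ash layer in 1943 − 969 = 974 CE.

974 CE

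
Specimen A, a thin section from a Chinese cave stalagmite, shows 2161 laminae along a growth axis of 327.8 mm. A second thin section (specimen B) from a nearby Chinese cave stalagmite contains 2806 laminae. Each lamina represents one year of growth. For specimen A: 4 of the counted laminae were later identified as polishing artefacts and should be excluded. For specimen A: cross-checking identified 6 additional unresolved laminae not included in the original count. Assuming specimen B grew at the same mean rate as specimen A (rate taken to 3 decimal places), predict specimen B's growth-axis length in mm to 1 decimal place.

Specimen A: correcting the raw count gives 2161 − 4 + 6 = 2163 true laminae.
A: Extension rate ≈ 327.8 / 2163 = 0.152 mm/yr.
For B, 0.152 mm/year × 2806 years = 426.5 mm.

426.5 mm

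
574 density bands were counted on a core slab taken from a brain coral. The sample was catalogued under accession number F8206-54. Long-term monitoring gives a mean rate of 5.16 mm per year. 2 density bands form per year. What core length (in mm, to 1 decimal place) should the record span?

1480.9 mm

574 density bands at 2 per year is 574 / 2 = 287 years.
Length ≈ 5.16 × 287 = 1480.9 mm.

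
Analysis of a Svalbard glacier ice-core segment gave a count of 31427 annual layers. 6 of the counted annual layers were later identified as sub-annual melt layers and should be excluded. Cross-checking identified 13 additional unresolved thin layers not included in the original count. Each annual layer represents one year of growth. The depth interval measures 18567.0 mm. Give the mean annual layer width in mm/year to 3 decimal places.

Adjusted count: 31427 − 6 + 13 = 31434 annual layers.
Extension rate ≈ 18567.0 / 31434 = 0.591 mm/year.

0.591 mm/year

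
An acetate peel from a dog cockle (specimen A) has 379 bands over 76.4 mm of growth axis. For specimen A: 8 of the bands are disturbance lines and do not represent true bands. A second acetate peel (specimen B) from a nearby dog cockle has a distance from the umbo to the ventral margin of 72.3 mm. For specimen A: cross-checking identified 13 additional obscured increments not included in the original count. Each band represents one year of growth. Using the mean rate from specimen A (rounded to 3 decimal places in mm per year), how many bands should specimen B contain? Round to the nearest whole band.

363 bands

Specimen A: after corrections the count is 379 − 8 + 13 = 384 bands.
A: Mean rate = 76.4 mm / 384 years ≈ 0.199 mm/yr.
B spans 72.3 / 0.199 = 363.32 years ≈ 363 bands.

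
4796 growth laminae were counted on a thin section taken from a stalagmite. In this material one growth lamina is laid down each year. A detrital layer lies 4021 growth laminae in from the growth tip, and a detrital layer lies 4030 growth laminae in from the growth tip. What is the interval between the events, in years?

9 years

The two markers are separated by 4030 − 4021 = 9 growth laminae.
One growth lamina per year makes the interval 9 years.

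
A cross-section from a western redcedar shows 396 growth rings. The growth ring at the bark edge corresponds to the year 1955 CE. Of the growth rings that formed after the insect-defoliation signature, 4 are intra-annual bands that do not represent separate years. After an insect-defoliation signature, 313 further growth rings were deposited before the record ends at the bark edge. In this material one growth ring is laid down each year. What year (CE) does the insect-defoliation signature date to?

1646 CE

313 growth rings post-date the insect-defoliation signature.
Excluding 4 false growth rings: 313 − 4 = 309.
1955 − 309 = 1646 CE.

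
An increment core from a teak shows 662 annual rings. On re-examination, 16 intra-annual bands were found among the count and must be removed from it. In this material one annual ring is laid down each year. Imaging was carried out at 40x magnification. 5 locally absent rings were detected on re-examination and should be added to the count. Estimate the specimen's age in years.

Correcting the raw count gives 662 − 16 + 5 = 651 true annual rings.
One annual ring per year makes the duration 651 years.

651 yr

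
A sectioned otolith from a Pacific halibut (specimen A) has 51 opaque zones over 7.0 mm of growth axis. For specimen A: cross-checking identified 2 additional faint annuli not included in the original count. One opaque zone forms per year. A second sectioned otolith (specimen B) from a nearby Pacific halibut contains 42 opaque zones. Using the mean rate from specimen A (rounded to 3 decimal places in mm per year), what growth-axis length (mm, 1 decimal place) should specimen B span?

5.5 mm

Specimen A: adjusted count: 51 + 2 = 53 opaque zones.
A: 7.0 mm over 53 years gives 7.0 / 53 ≈ 0.132 mm/year.
Length of B = 0.132 × 42 = 5.5 mm.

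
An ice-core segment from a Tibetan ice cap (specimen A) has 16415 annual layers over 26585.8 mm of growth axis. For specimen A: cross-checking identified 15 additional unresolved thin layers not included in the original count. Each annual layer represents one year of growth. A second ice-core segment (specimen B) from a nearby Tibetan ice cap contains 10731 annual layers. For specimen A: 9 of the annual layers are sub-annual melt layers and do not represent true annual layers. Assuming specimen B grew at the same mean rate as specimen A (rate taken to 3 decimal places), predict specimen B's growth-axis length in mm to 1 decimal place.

17373.5 mm

Specimen A: after corrections the count is 16415 − 9 + 15 = 16421 annual layers.
A: Mean rate = 26585.8 mm / 16421 years ≈ 1.619 mm/yr.
For B, 1.619 mm/year × 10731 years = 17373.5 mm.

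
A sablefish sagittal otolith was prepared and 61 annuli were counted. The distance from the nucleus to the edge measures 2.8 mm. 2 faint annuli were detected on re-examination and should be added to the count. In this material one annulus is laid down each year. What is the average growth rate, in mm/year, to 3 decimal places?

Adjusted count: 61 + 2 = 63 annuli.
Extension rate ≈ 2.8 / 63 = 0.044 mm/year.

0.044 mm/year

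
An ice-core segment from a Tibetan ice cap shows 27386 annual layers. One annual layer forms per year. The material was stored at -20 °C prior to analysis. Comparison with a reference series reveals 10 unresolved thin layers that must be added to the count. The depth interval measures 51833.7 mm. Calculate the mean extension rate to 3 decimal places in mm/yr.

1.892 mm/yr

After corrections the count is 27386 + 10 = 27396 annual layers.
Mean rate = 51833.7 mm / 27396 years ≈ 1.892 mm/yr.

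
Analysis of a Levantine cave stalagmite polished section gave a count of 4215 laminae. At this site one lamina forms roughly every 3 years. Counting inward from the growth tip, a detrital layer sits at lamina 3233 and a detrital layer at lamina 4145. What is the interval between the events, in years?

2736 years

4145 − 3233 = 912 laminae lie between the two events.
Multiplying by 3 years per lamina: 912 × 3 = 2736 years.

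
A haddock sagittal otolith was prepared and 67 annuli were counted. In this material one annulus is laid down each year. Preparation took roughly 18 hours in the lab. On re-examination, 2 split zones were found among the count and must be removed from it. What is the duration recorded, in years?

After corrections the count is 67 − 2 = 65 annuli.
One annulus per year makes the duration 65 years.

65 years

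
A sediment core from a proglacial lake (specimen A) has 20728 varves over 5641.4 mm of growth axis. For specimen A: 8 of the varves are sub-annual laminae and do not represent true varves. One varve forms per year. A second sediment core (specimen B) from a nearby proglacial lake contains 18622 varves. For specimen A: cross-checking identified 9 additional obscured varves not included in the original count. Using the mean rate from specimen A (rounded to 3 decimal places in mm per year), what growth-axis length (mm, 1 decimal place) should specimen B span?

Specimen A: adjusted count: 20728 − 8 + 9 = 20729 varves.
A: Mean rate = 5641.4 mm / 20729 years ≈ 0.272 mm/yr.
For B, 0.272 mm/year × 18622 years = 5065.2 mm.

5065.2 mm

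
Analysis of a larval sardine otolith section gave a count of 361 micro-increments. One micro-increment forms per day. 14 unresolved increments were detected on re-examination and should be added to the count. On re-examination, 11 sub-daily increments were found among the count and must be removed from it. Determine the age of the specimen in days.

True micro-increment count = 361 − 11 + 14 = 364.
At one micro-increment per day, that is 364 days.

364 days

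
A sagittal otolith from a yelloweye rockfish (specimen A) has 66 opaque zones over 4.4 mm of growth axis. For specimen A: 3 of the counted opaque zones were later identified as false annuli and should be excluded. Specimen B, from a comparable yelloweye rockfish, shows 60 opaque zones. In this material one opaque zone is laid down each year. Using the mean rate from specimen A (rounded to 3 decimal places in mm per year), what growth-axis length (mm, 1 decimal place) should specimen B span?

4.2 mm

Specimen A: after corrections the count is 66 − 3 = 63 opaque zones.
A: Mean rate = 4.4 mm / 63 years ≈ 0.070 mm/yr.
Length of B = 0.070 × 60 = 4.2 mm.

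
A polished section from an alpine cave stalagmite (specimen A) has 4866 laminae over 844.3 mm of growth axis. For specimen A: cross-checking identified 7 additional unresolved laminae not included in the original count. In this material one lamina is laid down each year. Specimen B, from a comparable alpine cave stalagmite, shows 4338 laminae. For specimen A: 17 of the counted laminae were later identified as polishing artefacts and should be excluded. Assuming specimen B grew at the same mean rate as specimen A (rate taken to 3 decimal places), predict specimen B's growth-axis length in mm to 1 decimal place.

754.8 mm

Specimen A: after corrections the count is 4866 − 17 + 7 = 4856 laminae.
A: 844.3 mm over 4856 years gives 844.3 / 4856 ≈ 0.174 mm/yr.
For B, 0.174 mm/year × 4338 years = 754.8 mm.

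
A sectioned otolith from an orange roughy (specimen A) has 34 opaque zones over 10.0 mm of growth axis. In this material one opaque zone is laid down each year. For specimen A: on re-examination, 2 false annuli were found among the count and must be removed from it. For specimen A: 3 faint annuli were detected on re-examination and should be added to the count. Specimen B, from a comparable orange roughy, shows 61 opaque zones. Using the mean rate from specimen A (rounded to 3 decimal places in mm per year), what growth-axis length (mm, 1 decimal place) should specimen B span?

Specimen A: true opaque zone count = 34 − 2 + 3 = 35.
A: Mean rate = 10.0 mm / 35 years ≈ 0.286 mm/year.
B's length ≈ 0.286 × 61 = 17.4 mm.

17.4 mm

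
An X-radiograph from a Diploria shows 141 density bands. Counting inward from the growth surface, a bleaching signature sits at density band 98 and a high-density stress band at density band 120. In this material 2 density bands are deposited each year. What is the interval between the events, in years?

120 − 98 = 22 density bands lie between the two events.
22 density bands at 2 per year is 22 / 2 = 11 years.

11 yr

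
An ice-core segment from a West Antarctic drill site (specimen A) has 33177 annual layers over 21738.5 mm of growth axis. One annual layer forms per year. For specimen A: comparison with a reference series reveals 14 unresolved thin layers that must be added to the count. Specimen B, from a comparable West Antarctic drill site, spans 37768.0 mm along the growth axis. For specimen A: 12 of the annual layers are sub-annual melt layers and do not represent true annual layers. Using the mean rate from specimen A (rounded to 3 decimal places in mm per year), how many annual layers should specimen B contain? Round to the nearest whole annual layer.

Specimen A: after corrections the count is 33177 − 12 + 14 = 33179 annual layers.
A: Extension rate ≈ 21738.5 / 33179 = 0.655 mm/yr.
B spans 37768.0 / 0.655 = 57661.07 years ≈ 57661 annual layers.

57661 annual layers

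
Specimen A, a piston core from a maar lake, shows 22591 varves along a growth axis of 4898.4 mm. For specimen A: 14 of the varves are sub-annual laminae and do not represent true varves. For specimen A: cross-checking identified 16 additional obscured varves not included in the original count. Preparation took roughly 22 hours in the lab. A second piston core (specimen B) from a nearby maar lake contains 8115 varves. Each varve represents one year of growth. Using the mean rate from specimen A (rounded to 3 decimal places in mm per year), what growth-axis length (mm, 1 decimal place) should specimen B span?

1761.0 mm

Specimen A: true varve count = 22591 − 14 + 16 = 22593.
A: Mean rate = 4898.4 mm / 22593 years ≈ 0.217 mm per year.
Length of B = 0.217 × 8115 = 1761.0 mm.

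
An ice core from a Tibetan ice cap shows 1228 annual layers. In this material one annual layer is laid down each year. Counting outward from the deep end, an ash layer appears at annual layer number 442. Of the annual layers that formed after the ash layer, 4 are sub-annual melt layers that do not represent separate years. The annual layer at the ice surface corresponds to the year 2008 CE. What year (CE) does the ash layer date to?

1226 CE

Between annual layer 442 and the ice surface there are 1228 − 442 = 786 annual layers.
Removing the 4 false annual layers leaves 786 − 4 = 782 true annual layers beyond the ash layer.
2008 − 782 = 1226 CE.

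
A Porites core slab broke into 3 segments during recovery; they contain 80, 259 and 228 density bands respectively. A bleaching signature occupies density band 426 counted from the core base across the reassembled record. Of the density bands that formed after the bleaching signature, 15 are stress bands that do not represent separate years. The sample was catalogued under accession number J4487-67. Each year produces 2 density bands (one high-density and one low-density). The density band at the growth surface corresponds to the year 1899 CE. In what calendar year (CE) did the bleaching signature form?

1836 CE

Total density bands = 80 + 259 + 228 = 567.
The bleaching signature sits at density band 426 from the core base, so 567 − 426 = 141 density bands formed after it.
Removing the 15 false density bands leaves 141 − 15 = 126 true density bands beyond the bleaching signature.
With 2 density bands per year, 126 / 2 = 63 years.
The density band at the growth surface is 1899 CE, so the bleaching signature dates to 1899 − 63 = 1836 CE.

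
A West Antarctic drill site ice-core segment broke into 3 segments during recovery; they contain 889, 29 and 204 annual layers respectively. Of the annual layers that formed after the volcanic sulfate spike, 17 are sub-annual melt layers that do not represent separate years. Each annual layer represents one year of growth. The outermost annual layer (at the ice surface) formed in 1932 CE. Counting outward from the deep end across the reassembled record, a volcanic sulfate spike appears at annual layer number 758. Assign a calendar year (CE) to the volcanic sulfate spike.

1585 CE

Total annual layers = 889 + 29 + 204 = 1122.
1122 − 758 = 364 annual layers lie beyond the volcanic sulfate spike toward the ice surface.
364 − 17 false = 347 true annual layers after the volcanic sulfate spike.
The annual layer at the ice surface is 1932 CE, so the volcanic sulfate spike dates to 1932 − 347 = 1585 CE.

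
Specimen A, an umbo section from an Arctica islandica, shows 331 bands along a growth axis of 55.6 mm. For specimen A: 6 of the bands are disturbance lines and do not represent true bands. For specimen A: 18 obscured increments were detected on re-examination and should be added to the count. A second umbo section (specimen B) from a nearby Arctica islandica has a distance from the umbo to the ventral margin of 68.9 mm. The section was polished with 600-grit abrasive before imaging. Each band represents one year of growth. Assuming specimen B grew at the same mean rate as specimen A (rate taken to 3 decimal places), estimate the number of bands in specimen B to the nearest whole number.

425 bands

Specimen A: true band count = 331 − 6 + 18 = 343.
A: Mean rate = 55.6 mm / 343 years ≈ 0.162 mm/year.
Specimen B: 68.9 mm / 0.162 mm per year = 425.31 years ≈ 425 bands.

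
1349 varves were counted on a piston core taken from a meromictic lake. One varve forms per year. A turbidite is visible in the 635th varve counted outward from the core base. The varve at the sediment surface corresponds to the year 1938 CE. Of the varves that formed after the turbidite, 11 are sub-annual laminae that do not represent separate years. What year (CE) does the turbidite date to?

The turbidite sits at varve 635 from the core base, so 1349 − 635 = 714 varves formed after it.
714 − 11 false = 703 true varves after the turbidite.
1938 − 703 = 1235 CE.

1235 CE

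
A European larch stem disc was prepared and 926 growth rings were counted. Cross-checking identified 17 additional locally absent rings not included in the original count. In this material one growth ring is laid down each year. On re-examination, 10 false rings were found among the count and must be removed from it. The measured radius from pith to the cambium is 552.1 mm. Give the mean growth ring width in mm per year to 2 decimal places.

After corrections the count is 926 − 10 + 17 = 933 growth rings.
Mean rate = 552.1 mm / 933 years ≈ 0.59 mm per year.

0.59 mm per year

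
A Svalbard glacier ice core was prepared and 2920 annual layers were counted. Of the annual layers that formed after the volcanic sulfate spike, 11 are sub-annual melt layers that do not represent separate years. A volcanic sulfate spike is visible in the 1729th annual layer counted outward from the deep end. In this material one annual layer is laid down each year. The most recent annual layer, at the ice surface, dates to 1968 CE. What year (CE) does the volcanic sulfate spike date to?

2920 − 1729 = 1191 annual layers lie beyond the volcanic sulfate spike toward the ice surface.
Removing the 11 false annual layers leaves 1191 − 11 = 1180 true annual layers beyond the volcanic sulfate spike.
The annual layer at the ice surface is 1968 CE, so the volcanic sulfate spike dates to 1968 − 1180 = 788 CE.

788 CE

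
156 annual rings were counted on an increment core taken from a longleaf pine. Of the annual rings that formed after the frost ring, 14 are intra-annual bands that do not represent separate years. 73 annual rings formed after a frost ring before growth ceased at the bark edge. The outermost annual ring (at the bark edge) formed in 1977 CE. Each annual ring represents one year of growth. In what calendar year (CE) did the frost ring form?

73 annual rings post-date the frost ring.
73 − 14 false = 59 true annual rings after the frost ring.
Counting back 59 years from 1977 CE places the frost ring in 1977 − 59 = 1918 CE.

1918 CE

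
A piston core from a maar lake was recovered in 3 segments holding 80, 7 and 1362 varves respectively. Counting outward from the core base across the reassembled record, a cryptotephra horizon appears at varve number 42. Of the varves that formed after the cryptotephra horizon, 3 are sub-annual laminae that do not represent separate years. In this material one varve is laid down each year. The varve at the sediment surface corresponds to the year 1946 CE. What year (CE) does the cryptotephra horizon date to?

Total varves = 80 + 7 + 1362 = 1449.
Between varve 42 and the sediment surface there are 1449 − 42 = 1407 varves.
Excluding 3 false varves: 1407 − 3 = 1404.
The varve at the sediment surface is 1946 CE, so the cryptotephra horizon dates to 1946 − 1404 = 542 CE.

542 CE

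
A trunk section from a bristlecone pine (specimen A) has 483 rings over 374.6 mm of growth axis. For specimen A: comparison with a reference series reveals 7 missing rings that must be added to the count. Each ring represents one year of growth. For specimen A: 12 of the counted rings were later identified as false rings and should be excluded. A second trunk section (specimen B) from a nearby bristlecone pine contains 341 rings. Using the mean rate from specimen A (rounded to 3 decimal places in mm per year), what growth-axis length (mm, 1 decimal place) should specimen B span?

267.3 mm

Specimen A: true ring count = 483 − 12 + 7 = 478.
A: Mean rate = 374.6 mm / 478 years ≈ 0.784 mm/year.
For B, 0.784 mm/year × 341 years = 267.3 mm.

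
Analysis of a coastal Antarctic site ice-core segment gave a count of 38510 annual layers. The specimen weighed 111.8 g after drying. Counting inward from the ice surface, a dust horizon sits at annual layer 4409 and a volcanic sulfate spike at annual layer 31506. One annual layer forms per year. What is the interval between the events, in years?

27097 yr

The two markers are separated by 31506 − 4409 = 27097 annual layers.
At one annual layer per year, 27097 years elapsed between them.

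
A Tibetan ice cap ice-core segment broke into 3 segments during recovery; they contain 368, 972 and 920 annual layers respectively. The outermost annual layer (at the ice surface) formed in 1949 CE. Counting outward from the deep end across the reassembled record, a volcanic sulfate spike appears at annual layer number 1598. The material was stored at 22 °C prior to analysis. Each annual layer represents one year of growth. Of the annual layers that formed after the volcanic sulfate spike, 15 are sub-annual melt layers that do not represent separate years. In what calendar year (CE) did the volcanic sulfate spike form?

Total annual layers = 368 + 972 + 920 = 2260.
The volcanic sulfate spike sits at annual layer 1598 from the deep end, so 2260 − 1598 = 662 annual layers formed after it.
662 − 15 false = 647 true annual layers after the volcanic sulfate spike.
1949 − 647 = 1302 CE.

1302 CE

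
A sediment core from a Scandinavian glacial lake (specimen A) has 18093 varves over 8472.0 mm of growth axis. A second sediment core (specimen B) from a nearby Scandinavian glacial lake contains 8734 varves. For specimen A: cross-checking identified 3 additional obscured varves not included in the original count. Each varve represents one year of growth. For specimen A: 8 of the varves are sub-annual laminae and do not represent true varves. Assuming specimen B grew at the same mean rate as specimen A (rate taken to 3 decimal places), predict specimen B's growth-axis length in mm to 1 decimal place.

Specimen A: true varve count = 18093 − 8 + 3 = 18088.
A: Extension rate ≈ 8472.0 / 18088 = 0.468 mm per year.
B's length ≈ 0.468 × 8734 = 4087.5 mm.

4087.5 mm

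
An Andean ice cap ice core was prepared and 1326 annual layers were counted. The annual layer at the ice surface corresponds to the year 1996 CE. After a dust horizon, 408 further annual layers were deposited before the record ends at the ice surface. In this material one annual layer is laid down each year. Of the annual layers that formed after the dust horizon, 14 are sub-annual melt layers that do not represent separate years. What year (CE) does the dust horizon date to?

408 annual layers post-date the dust horizon.
Excluding 14 false annual layers: 408 − 14 = 394.
Counting back 394 years from 1996 CE places the dust horizon in 1996 − 394 = 1602 CE.

1602 CE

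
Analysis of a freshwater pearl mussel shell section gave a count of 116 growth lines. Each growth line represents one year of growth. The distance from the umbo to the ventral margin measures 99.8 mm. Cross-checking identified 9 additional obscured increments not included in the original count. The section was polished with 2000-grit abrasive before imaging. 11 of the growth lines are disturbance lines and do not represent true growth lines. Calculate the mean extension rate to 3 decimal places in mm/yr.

Correcting the raw count gives 116 − 11 + 9 = 114 true growth lines.
99.8 mm over 114 years gives 99.8 / 114 ≈ 0.875 mm/yr.

0.875 mm/yr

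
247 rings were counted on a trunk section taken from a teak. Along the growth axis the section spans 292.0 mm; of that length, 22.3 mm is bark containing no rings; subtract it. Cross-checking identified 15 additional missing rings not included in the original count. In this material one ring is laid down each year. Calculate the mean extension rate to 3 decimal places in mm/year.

Correcting the raw count gives 247 + 15 = 262 true rings.
Removing the 22.3 mm offcut leaves 292.0 − 22.3 = 269.7 mm.
Mean rate = 269.7 mm / 262 years ≈ 1.029 mm/year.

1.029 mm/year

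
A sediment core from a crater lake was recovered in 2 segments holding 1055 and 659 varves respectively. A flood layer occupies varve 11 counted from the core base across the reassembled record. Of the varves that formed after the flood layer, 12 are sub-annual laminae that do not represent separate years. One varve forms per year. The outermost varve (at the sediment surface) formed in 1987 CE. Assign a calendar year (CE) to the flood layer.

Total varves = 1055 + 659 = 1714.
The flood layer sits at varve 11 from the core base, so 1714 − 11 = 1703 varves formed after it.
Excluding 12 false varves: 1703 − 12 = 1691.
Counting back 1691 years from 1987 CE places the flood layer in 1987 − 1691 = 296 CE.

296 CE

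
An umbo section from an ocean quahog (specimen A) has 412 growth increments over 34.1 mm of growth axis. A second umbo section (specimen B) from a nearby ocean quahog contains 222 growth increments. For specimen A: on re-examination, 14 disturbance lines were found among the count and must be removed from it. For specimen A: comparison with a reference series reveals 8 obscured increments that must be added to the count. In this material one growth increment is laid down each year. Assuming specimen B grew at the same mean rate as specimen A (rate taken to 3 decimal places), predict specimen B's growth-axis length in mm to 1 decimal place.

Specimen A: correcting the raw count gives 412 − 14 + 8 = 406 true growth increments.
A: Extension rate ≈ 34.1 / 406 = 0.084 mm/yr.
B's length ≈ 0.084 × 222 = 18.6 mm.

18.6 mm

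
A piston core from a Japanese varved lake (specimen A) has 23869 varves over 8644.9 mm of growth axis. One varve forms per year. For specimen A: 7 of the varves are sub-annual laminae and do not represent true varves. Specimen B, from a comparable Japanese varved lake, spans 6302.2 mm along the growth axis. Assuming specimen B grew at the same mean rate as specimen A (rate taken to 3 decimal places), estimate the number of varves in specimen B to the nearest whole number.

17409 varves

Specimen A: adjusted count: 23869 − 7 = 23862 varves.
A: Mean rate = 8644.9 mm / 23862 years ≈ 0.362 mm/year.
B spans 6302.2 / 0.362 = 17409.39 years ≈ 17409 varves.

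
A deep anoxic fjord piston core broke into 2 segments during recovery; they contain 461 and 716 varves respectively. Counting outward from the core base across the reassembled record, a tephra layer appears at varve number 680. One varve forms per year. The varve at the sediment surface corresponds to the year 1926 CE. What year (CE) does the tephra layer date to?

Total varves = 461 + 716 = 1177.
1177 − 680 = 497 varves lie beyond the tephra layer toward the sediment surface.
Counting back 497 years from 1926 CE places the tephra layer in 1926 − 497 = 1429 CE.

1429 CE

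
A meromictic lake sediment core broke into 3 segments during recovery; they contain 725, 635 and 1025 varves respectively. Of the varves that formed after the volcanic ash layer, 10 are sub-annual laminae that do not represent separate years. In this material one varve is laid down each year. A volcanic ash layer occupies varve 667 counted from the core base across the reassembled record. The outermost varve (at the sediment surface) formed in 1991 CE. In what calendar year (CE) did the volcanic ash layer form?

283 CE

Total varves = 725 + 635 + 1025 = 2385.
2385 − 667 = 1718 varves lie beyond the volcanic ash layer toward the sediment surface.
Excluding 10 false varves: 1718 − 10 = 1708.
Counting back 1708 years from 1991 CE places the volcanic ash layer in 1991 − 1708 = 283 CE.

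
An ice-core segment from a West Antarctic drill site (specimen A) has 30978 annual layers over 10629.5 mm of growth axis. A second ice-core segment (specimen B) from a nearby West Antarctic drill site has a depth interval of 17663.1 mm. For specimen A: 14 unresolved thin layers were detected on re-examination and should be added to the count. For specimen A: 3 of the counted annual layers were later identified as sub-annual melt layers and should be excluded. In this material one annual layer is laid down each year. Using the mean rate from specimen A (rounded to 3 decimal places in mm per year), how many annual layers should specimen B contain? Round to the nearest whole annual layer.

51496 annual layers

Specimen A: after corrections the count is 30978 − 3 + 14 = 30989 annual layers.
A: Extension rate ≈ 10629.5 / 30989 = 0.343 mm/yr.
Specimen B: 17663.1 mm / 0.343 mm per year = 51495.92 years ≈ 51496 annual layers.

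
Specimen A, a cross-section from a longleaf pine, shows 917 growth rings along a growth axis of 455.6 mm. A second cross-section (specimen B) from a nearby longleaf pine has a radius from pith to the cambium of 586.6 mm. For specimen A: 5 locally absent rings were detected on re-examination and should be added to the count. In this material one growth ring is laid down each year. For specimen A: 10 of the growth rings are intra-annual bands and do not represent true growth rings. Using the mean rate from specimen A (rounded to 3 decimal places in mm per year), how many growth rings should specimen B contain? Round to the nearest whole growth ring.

Specimen A: true growth ring count = 917 − 10 + 5 = 912.
A: Extension rate ≈ 455.6 / 912 = 0.500 mm per year.
Specimen B: 586.6 mm / 0.500 mm per year = 1173.20 years ≈ 1173 growth rings.

1173 growth rings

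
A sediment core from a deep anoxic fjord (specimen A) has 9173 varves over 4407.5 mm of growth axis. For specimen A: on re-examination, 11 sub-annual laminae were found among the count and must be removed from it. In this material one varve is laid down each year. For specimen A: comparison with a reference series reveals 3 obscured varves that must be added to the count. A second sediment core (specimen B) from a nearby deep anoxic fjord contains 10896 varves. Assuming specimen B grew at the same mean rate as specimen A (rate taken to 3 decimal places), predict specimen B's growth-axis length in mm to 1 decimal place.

5241.0 mm

Specimen A: correcting the raw count gives 9173 − 11 + 3 = 9165 true varves.
A: 4407.5 mm over 9165 years gives 4407.5 / 9165 ≈ 0.481 mm/yr.
B's length ≈ 0.481 × 10896 = 5241.0 mm.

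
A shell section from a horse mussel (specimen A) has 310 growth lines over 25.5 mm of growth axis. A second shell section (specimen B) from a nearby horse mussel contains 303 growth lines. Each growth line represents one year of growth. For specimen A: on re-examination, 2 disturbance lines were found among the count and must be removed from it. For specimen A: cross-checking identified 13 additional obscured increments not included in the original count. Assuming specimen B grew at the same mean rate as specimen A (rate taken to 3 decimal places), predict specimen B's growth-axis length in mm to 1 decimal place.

23.9 mm

Specimen A: true growth line count = 310 − 2 + 13 = 321.
A: Extension rate ≈ 25.5 / 321 = 0.079 mm/year.
Length of B = 0.079 × 303 = 23.9 mm.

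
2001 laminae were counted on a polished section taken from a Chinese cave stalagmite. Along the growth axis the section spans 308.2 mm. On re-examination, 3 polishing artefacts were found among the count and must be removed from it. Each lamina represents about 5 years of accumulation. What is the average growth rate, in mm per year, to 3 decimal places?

Adjusted count: 2001 − 3 = 1998 laminae.
At 5 years per lamina, 1998 × 5 = 9990 years.
Mean rate = 308.2 mm / 9990 years ≈ 0.031 mm per year.

0.031 mm per year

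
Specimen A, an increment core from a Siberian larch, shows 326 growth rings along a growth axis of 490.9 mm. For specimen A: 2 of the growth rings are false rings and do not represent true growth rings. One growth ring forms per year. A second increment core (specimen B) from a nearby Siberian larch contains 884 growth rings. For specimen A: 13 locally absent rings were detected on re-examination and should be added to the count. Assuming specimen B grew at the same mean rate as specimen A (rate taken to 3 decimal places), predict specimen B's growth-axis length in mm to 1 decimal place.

Specimen A: correcting the raw count gives 326 − 2 + 13 = 337 true growth rings.
A: Mean rate = 490.9 mm / 337 years ≈ 1.457 mm/yr.
Length of B = 1.457 × 884 = 1288.0 mm.

1288.0 mm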